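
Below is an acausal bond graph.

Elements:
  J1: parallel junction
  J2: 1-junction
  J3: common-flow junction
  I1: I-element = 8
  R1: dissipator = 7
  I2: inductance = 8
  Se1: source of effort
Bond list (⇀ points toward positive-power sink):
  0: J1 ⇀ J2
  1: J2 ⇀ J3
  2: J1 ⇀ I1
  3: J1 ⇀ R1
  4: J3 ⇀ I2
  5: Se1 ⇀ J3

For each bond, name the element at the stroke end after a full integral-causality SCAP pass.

b0 stroke→J2
b1 stroke→J3
b2 stroke→I1
b3 stroke→J1
b4 stroke→I2
b5 stroke→J3

bond 5 |J3  (Se1 (Se) sets effort on bond)
bond 2 |I1  (I1: I, integral causality)
bond 4 |I2  (I2: I, integral causality)
bond 1 |J3  (common-f at J3 fixed by 4)
bond 0 |J2  (common-f at J2 fixed by 1)
bond 3 |J1  (J1: last free bond brings effort in)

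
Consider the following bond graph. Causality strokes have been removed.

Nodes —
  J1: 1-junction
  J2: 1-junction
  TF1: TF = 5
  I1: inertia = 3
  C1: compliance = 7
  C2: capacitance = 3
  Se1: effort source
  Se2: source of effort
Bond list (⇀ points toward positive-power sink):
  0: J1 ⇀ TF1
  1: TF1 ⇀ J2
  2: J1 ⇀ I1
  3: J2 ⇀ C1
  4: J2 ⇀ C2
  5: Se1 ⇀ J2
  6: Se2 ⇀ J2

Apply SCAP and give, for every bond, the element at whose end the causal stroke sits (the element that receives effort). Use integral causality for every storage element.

#5 |J2  (Se1 fixes effort; stroke away)
#6 |J2  (source Se2 imposes e)
#2 |I1  (prefer integral on I1)
#0 |J1  (1-jn J1 has f-setter on 2)
#1 |TF1  (TF1 one-in-one-out from 0)
#3 |J2  (J2 flow already set via bond 1)
#4 |J2  (common-f at J2 fixed by 1)

bond 0 →J1
bond 1 →TF1
bond 2 →I1
bond 3 →J2
bond 4 →J2
bond 5 →J2
bond 6 →J2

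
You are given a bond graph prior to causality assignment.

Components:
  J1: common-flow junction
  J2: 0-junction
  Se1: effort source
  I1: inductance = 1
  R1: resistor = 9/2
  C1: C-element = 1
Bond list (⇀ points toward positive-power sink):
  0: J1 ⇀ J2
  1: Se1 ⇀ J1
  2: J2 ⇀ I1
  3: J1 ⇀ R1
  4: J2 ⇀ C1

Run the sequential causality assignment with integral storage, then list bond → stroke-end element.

β0 stroke→J1
β1 stroke→J1
β2 stroke→I1
β3 stroke→R1
β4 stroke→J2

#1 stroke at J1  (Se1 (Se) sets effort on bond)
#2 stroke at I1  (prefer integral on I1)
#4 stroke at J2  (prefer integral on C1)
#0 stroke at J1  (common-e at J2 fixed by 4)
#3 stroke at R1  (J1: last free bond brings flow in)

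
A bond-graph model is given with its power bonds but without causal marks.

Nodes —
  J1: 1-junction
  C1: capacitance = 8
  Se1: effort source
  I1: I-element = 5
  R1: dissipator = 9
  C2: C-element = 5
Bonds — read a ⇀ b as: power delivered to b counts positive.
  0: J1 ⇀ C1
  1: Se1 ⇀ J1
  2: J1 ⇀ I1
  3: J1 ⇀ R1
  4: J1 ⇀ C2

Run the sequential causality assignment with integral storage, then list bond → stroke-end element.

β1 stroke at J1  (Se1 fixes effort; stroke away)
β0 stroke at J1  (C1 integral (e out))
β2 stroke at I1  (I1 integral (f out))
β3 stroke at J1  (1-jn J1 has f-setter on 2)
β4 stroke at J1  (common-f at J1 fixed by 2)

b0 stroke at J1
b1 stroke at J1
b2 stroke at I1
b3 stroke at J1
b4 stroke at J1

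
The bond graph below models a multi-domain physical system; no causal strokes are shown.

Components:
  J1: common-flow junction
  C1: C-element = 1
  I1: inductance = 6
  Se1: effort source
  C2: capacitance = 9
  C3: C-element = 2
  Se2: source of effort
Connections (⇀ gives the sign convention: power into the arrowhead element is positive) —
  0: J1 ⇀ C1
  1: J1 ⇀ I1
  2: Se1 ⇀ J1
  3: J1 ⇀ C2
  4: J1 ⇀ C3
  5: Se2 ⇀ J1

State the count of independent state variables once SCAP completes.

4  (C1, C2, C3, I1 all integral)

b2 |J1  (Se1 fixes effort; stroke away)
b5 |J1  (Se2: effort source, stroke at far end)
b0 |J1  (C1 integral (e out))
b1 |I1  (prefer integral on I1)
b3 |J1  (1-jn J1 has f-setter on 1)
b4 |J1  (common-f at J1 fixed by 1)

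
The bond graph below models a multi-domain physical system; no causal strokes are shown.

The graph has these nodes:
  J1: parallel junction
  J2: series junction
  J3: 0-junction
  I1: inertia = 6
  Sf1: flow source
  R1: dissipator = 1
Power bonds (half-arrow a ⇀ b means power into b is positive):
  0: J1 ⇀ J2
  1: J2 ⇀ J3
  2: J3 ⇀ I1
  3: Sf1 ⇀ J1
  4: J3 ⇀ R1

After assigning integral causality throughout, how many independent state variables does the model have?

1  (I1 all integral)

bond 3 stroke at Sf1  (Sf1: flow source, stroke at near end)
bond 0 stroke at J1  (J1 needs exactly one e-in)
bond 1 stroke at J2  (J2: bond 0 brought flow, rest push out)
bond 2 stroke at I1  (I1 integral (f out))
bond 4 stroke at J3  (J3: last free bond brings effort in)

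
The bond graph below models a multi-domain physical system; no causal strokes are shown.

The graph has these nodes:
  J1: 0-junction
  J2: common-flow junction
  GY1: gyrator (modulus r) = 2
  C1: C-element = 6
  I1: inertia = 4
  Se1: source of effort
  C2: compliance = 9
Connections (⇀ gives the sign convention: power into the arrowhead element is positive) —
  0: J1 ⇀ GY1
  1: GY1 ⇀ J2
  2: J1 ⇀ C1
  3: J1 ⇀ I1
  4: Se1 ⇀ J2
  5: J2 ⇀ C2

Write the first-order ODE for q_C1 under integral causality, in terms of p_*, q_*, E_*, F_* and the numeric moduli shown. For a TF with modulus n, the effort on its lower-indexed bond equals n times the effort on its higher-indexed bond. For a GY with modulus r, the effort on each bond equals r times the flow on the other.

b4 stroke at J2  (Se1 fixes effort; stroke away)
b2 stroke at J1  (C1 integral (e out))
b0 stroke at GY1  (J1: bond 2 brought effort, rest push out)
b3 stroke at I1  (J1 effort already set via bond 2)
b1 stroke at GY1  (through GY1, causality inverts; strokes same side of GY1)
b5 stroke at J2  (J2: bond 1 brought flow, rest push out)

dq_C1/dt = E_Se1/2 - p_I1/4 - q_C2/18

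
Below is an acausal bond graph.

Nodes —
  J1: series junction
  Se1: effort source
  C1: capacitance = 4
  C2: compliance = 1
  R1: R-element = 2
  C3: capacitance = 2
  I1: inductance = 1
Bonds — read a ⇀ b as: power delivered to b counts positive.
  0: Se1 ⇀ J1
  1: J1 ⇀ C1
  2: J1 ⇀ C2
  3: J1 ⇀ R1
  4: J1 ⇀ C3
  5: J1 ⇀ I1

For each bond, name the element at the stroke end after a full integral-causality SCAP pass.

b0 stroke→J1
b1 stroke→J1
b2 stroke→J1
b3 stroke→J1
b4 stroke→J1
b5 stroke→I1

b0 stroke at J1  (Se1: effort source, stroke at far end)
b1 stroke at J1  (C1 outputs effort q/C1)
b2 stroke at J1  (C2: C, integral causality)
b4 stroke at J1  (prefer integral on C3)
b5 stroke at I1  (I1 outputs flow p/I1)
b3 stroke at J1  (1-jn J1 has f-setter on 5)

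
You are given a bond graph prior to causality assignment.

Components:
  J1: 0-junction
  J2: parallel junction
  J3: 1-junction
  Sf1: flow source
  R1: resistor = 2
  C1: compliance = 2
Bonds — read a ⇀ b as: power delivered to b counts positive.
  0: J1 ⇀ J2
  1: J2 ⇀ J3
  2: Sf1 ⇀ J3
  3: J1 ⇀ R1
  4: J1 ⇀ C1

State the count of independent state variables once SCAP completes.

1  (C1 all integral)

β2 →Sf1  (Sf1 (Sf) sets flow on bond)
β1 →J3  (1-jn J3 has f-setter on 2)
β0 →J2  (J2: last free bond brings effort in)
β4 →J1  (C1 integral (e out))
β3 →R1  (J1 effort already set via bond 4)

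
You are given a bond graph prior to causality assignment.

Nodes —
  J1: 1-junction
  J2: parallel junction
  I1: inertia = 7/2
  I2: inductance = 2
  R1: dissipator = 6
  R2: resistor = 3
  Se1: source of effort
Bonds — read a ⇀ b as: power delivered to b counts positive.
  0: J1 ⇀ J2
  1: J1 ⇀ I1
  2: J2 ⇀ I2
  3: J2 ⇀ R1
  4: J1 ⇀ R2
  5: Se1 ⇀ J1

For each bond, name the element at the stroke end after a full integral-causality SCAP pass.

#5 |J1  (Se1 (Se) sets effort on bond)
#1 |I1  (I1: I, integral causality)
#0 |J1  (J1: bond 1 brought flow, rest push out)
#4 |J1  (J1 flow already set via bond 1)
#2 |I2  (I2 outputs flow p/I2)
#3 |J2  (only one effort-in slot at J2)

β0 |J1
β1 |I1
β2 |I2
β3 |J2
β4 |J1
β5 |J1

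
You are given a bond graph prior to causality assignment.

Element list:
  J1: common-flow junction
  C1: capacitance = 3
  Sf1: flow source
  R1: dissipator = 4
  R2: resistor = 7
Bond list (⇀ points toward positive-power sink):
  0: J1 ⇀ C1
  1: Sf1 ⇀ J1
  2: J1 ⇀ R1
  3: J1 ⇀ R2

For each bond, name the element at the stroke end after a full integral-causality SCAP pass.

bond 1 |Sf1  (Sf1 fixes flow; stroke at Sf1)
bond 0 |J1  (J1 flow already set via bond 1)
bond 2 |J1  (J1 flow already set via bond 1)
bond 3 |J1  (J1 flow already set via bond 1)

#0 stroke at J1
#1 stroke at Sf1
#2 stroke at J1
#3 stroke at J1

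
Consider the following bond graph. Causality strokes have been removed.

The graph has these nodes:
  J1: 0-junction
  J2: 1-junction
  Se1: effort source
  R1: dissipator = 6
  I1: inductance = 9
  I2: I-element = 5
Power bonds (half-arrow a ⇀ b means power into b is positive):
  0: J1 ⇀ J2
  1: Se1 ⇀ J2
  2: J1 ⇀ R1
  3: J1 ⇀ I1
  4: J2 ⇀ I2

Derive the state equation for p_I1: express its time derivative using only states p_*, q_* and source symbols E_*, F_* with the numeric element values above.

dp_I1/dt = -2*p_I1/3 - 6*p_I2/5

#1 |J2  (Se1 (Se) sets effort on bond)
#3 |I1  (I1 integral (f out))
#4 |I2  (I2 integral (f out))
#0 |J2  (common-f at J2 fixed by 4)
#2 |J1  (only one effort-in slot at J1)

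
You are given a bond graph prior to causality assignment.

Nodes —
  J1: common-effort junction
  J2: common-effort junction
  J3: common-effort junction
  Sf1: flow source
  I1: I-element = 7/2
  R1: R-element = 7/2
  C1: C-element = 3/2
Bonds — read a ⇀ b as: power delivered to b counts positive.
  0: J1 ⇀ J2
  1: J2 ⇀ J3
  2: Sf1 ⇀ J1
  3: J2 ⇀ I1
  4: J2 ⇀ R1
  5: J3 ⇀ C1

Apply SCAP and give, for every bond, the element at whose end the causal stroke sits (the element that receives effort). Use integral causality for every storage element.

#2 stroke→Sf1  (Sf1 fixes flow; stroke at Sf1)
#0 stroke→J1  (closing 0-jn rule on J1)
#3 stroke→I1  (I1 integral (f out))
#5 stroke→J3  (C1 integral (e out))
#1 stroke→J2  (0-jn J3 has e-setter on 5)
#4 stroke→R1  (0-jn J2 has e-setter on 1)

#0 stroke→J1
#1 stroke→J2
#2 stroke→Sf1
#3 stroke→I1
#4 stroke→R1
#5 stroke→J3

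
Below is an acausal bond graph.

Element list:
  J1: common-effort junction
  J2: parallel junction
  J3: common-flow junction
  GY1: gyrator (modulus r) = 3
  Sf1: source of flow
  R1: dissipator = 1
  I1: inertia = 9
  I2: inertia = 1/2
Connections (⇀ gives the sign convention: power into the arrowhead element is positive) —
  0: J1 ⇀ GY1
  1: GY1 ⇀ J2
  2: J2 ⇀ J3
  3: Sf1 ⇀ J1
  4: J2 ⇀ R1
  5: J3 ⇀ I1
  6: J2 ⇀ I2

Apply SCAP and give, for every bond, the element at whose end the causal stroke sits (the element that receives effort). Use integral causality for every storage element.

b0 stroke at J1
b1 stroke at J2
b2 stroke at J3
b3 stroke at Sf1
b4 stroke at R1
b5 stroke at I1
b6 stroke at I2

β3 stroke→Sf1  (Sf1: flow source, stroke at near end)
β0 stroke→J1  (only one effort-in slot at J1)
β1 stroke→J2  (GY1: gyrator matches bond 0)
β2 stroke→J3  (J2 effort already set via bond 1)
β4 stroke→R1  (0-jn J2 has e-setter on 1)
β6 stroke→I2  (J2: bond 1 brought effort, rest push out)
β5 stroke→I1  (closing 1-jn rule on J3)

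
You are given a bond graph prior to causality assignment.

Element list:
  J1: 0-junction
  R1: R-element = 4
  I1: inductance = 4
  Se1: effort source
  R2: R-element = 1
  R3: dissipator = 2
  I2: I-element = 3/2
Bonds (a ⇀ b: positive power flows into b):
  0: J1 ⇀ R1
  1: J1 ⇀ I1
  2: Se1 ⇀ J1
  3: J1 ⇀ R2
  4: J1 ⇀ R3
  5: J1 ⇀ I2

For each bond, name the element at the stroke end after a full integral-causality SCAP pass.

#2 →J1  (Se1 fixes effort; stroke away)
#0 →R1  (0-jn J1 has e-setter on 2)
#1 →I1  (0-jn J1 has e-setter on 2)
#3 →R2  (0-jn J1 has e-setter on 2)
#4 →R3  (0-jn J1 has e-setter on 2)
#5 →I2  (common-e at J1 fixed by 2)

#0 →R1
#1 →I1
#2 →J1
#3 →R2
#4 →R3
#5 →I2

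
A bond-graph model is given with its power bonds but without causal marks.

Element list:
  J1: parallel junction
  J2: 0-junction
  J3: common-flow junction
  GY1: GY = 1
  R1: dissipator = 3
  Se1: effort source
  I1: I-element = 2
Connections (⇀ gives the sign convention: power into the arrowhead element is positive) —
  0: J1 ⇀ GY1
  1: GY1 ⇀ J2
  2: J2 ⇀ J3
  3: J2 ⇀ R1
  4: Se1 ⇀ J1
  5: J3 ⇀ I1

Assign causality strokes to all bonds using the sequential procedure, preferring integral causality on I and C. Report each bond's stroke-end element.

bond 4 stroke at J1  (Se1 (Se) sets effort on bond)
bond 0 stroke at GY1  (J1 effort already set via bond 4)
bond 1 stroke at GY1  (GY1 both-in/both-out from 0)
bond 5 stroke at I1  (I1 outputs flow p/I1)
bond 2 stroke at J3  (1-jn J3 has f-setter on 5)
bond 3 stroke at J2  (only one effort-in slot at J2)

bond 0 →GY1
bond 1 →GY1
bond 2 →J3
bond 3 →J2
bond 4 →J1
bond 5 →I1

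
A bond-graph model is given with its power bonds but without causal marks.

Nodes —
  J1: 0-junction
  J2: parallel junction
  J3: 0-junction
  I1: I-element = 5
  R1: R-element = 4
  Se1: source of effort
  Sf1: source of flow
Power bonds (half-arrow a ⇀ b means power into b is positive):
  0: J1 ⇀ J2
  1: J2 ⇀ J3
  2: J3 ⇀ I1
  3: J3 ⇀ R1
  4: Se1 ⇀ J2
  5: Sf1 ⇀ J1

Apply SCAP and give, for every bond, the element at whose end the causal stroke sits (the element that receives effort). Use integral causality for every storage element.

bond 0 stroke→J1
bond 1 stroke→J3
bond 2 stroke→I1
bond 3 stroke→R1
bond 4 stroke→J2
bond 5 stroke→Sf1

bond 4 stroke→J2  (source Se1 imposes e)
bond 5 stroke→Sf1  (Sf1 fixes flow; stroke at Sf1)
bond 0 stroke→J1  (J1: last free bond brings effort in)
bond 1 stroke→J3  (0-jn J2 has e-setter on 4)
bond 2 stroke→I1  (common-e at J3 fixed by 1)
bond 3 stroke→R1  (common-e at J3 fixed by 1)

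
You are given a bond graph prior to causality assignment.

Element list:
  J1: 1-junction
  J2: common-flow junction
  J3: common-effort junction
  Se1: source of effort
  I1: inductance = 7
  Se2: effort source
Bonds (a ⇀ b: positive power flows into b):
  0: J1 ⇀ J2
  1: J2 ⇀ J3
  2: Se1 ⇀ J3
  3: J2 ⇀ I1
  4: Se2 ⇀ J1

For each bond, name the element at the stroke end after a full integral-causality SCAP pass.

#0 stroke→J2
#1 stroke→J2
#2 stroke→J3
#3 stroke→I1
#4 stroke→J1

#2 →J3  (Se1 (Se) sets effort on bond)
#4 →J1  (Se2 (Se) sets effort on bond)
#0 →J2  (closing 1-jn rule on J1)
#1 →J2  (common-e at J3 fixed by 2)
#3 →I1  (J2 needs exactly one f-in)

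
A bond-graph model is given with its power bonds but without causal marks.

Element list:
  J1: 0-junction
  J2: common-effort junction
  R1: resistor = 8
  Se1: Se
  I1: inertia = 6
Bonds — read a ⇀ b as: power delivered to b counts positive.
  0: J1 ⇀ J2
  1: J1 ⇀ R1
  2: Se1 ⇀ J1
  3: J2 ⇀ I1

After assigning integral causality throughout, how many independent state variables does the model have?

#2 stroke at J1  (Se1 fixes effort; stroke away)
#0 stroke at J2  (J1 effort already set via bond 2)
#1 stroke at R1  (common-e at J1 fixed by 2)
#3 stroke at I1  (J2 effort already set via bond 0)

1  (I1 all integral)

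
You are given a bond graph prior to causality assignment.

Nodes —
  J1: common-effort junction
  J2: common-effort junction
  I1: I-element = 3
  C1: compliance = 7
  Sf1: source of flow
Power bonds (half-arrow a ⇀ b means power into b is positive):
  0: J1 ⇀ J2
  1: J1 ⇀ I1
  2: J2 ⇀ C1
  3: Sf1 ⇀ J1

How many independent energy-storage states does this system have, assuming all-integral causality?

2  (C1, I1 all integral)

b3 →Sf1  (Sf1 (Sf) sets flow on bond)
b1 →I1  (prefer integral on I1)
b0 →J1  (J1: last free bond brings effort in)
b2 →J2  (J2 needs exactly one e-in)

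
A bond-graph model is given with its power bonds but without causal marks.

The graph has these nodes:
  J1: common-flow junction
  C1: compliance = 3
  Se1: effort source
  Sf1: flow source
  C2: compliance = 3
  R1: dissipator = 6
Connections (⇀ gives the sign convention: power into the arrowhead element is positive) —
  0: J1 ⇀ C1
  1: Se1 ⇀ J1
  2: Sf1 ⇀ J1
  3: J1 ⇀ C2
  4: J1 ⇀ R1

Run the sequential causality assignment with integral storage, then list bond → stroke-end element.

β0 stroke at J1
β1 stroke at J1
β2 stroke at Sf1
β3 stroke at J1
β4 stroke at J1

bond 1 |J1  (Se1 fixes effort; stroke away)
bond 2 |Sf1  (Sf1 (Sf) sets flow on bond)
bond 0 |J1  (common-f at J1 fixed by 2)
bond 3 |J1  (1-jn J1 has f-setter on 2)
bond 4 |J1  (1-jn J1 has f-setter on 2)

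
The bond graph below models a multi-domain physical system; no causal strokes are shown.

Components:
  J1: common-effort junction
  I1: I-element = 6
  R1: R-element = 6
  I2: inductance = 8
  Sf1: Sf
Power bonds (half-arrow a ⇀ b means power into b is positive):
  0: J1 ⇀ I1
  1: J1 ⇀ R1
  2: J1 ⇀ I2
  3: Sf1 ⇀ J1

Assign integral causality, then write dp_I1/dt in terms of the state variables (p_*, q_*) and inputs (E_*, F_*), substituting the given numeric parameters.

b3 stroke→Sf1  (Sf1 fixes flow; stroke at Sf1)
b0 stroke→I1  (prefer integral on I1)
b2 stroke→I2  (prefer integral on I2)
b1 stroke→J1  (closing 0-jn rule on J1)

dp_I1/dt = 6*F_Sf1 - p_I1 - 3*p_I2/4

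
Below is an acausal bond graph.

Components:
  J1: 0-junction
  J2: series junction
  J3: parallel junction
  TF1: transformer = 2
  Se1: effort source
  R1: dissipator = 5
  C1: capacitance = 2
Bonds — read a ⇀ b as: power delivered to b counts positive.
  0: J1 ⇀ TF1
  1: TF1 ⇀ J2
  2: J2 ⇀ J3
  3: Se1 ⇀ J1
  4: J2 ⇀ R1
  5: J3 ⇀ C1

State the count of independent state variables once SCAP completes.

1  (C1 all integral)

b3 |J1  (Se1 (Se) sets effort on bond)
b0 |TF1  (0-jn J1 has e-setter on 3)
b1 |J2  (TF1: transformer flips bond 0)
b5 |J3  (C1: C, integral causality)
b2 |J2  (J3: bond 5 brought effort, rest push out)
b4 |R1  (only one flow-in slot at J2)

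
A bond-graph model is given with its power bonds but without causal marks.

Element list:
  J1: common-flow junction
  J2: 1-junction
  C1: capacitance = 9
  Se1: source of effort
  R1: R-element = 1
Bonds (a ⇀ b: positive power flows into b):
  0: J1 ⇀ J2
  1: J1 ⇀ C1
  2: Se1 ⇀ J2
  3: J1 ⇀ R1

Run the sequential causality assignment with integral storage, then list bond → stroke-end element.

#2 stroke at J2  (Se1 fixes effort; stroke away)
#0 stroke at J1  (only one flow-in slot at J2)
#1 stroke at J1  (C1: C, integral causality)
#3 stroke at R1  (J1: last free bond brings flow in)

b0 →J1
b1 →J1
b2 →J2
b3 →R1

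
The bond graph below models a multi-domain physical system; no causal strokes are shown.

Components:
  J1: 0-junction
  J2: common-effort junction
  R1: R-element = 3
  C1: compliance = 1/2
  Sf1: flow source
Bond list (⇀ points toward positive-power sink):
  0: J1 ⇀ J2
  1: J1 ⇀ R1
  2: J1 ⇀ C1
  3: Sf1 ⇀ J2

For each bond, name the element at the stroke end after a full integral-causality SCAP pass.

b3 stroke at Sf1  (Sf1 fixes flow; stroke at Sf1)
b0 stroke at J2  (closing 0-jn rule on J2)
b2 stroke at J1  (C1 outputs effort q/C1)
b1 stroke at R1  (common-e at J1 fixed by 2)

b0 stroke at J2
b1 stroke at R1
b2 stroke at J1
b3 stroke at Sf1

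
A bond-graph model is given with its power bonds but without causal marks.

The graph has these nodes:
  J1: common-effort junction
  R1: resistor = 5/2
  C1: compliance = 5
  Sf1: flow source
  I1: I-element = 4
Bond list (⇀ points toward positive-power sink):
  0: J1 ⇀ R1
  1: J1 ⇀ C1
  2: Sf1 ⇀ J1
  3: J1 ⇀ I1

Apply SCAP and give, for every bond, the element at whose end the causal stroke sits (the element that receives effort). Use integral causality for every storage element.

bond 0 stroke→R1
bond 1 stroke→J1
bond 2 stroke→Sf1
bond 3 stroke→I1

#2 stroke→Sf1  (Sf1 fixes flow; stroke at Sf1)
#1 stroke→J1  (C1 outputs effort q/C1)
#0 stroke→R1  (0-jn J1 has e-setter on 1)
#3 stroke→I1  (J1: bond 1 brought effort, rest push out)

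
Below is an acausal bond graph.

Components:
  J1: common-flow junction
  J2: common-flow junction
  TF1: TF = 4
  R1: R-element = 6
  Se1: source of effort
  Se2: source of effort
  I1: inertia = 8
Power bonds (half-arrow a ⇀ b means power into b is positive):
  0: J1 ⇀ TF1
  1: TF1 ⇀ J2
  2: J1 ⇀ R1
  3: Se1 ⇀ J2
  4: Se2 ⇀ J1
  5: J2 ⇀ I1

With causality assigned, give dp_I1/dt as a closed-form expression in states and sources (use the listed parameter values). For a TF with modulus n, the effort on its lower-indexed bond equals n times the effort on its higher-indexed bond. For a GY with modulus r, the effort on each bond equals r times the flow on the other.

dp_I1/dt = E_Se1 + E_Se2/4 - 3*p_I1/64

bond 3 stroke at J2  (Se1: effort source, stroke at far end)
bond 4 stroke at J1  (source Se2 imposes e)
bond 5 stroke at I1  (I1 outputs flow p/I1)
bond 1 stroke at J2  (J2 flow already set via bond 5)
bond 0 stroke at TF1  (through TF1, causality passes straight; one stroke at TF1)
bond 2 stroke at J1  (common-f at J1 fixed by 0)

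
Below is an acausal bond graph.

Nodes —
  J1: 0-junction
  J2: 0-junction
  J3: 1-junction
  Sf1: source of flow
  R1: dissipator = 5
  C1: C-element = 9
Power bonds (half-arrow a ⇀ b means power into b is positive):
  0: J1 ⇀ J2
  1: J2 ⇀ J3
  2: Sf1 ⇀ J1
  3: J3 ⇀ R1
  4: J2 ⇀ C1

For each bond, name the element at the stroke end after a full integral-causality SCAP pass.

bond 0 |J1
bond 1 |J3
bond 2 |Sf1
bond 3 |R1
bond 4 |J2

β2 |Sf1  (Sf1: flow source, stroke at near end)
β0 |J1  (only one effort-in slot at J1)
β4 |J2  (C1 integral (e out))
β1 |J3  (J2: bond 4 brought effort, rest push out)
β3 |R1  (J3: last free bond brings flow in)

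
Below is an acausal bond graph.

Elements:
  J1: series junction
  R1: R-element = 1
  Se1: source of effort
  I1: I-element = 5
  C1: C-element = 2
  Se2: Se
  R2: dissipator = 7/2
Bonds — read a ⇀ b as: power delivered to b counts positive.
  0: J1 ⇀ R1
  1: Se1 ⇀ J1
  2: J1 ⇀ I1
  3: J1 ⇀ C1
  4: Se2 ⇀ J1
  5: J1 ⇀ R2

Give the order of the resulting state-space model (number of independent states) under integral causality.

bond 1 |J1  (Se1 fixes effort; stroke away)
bond 4 |J1  (Se2: effort source, stroke at far end)
bond 2 |I1  (I1 outputs flow p/I1)
bond 0 |J1  (J1: bond 2 brought flow, rest push out)
bond 3 |J1  (J1 flow already set via bond 2)
bond 5 |J1  (J1 flow already set via bond 2)

2  (C1, I1 all integral)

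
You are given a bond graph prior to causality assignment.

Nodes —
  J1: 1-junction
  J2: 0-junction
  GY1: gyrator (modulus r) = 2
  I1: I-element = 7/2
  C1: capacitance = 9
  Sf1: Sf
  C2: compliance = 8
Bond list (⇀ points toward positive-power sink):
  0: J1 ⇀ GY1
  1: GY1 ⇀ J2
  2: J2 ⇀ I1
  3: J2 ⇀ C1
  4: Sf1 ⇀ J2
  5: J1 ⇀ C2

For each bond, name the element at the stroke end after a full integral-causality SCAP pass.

β0 stroke at GY1
β1 stroke at GY1
β2 stroke at I1
β3 stroke at J2
β4 stroke at Sf1
β5 stroke at J1

#4 stroke at Sf1  (Sf1 fixes flow; stroke at Sf1)
#2 stroke at I1  (I1 outputs flow p/I1)
#3 stroke at J2  (C1: C, integral causality)
#1 stroke at GY1  (common-e at J2 fixed by 3)
#0 stroke at GY1  (GY1: gyrator matches bond 1)
#5 stroke at J1  (common-f at J1 fixed by 0)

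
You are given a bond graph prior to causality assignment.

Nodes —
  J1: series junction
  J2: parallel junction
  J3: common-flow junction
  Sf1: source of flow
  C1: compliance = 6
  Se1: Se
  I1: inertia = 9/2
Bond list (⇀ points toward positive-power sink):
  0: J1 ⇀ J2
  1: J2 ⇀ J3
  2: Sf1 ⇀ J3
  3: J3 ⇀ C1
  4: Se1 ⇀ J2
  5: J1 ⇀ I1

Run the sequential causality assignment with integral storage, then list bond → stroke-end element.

bond 2 |Sf1  (source Sf1 imposes f)
bond 4 |J2  (Se1 (Se) sets effort on bond)
bond 0 |J1  (common-e at J2 fixed by 4)
bond 1 |J3  (common-e at J2 fixed by 4)
bond 3 |J3  (common-f at J3 fixed by 2)
bond 5 |I1  (closing 1-jn rule on J1)

β0 |J1
β1 |J3
β2 |Sf1
β3 |J3
β4 |J2
β5 |I1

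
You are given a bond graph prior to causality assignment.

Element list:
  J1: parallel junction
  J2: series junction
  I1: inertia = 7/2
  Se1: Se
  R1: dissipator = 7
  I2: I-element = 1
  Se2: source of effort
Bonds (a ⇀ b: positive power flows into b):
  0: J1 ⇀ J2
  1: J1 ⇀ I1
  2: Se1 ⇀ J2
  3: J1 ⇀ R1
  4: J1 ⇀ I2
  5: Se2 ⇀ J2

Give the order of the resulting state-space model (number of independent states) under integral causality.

2  (I1, I2 all integral)

bond 2 |J2  (Se1: effort source, stroke at far end)
bond 5 |J2  (Se2: effort source, stroke at far end)
bond 0 |J1  (only one flow-in slot at J2)
bond 1 |I1  (common-e at J1 fixed by 0)
bond 3 |R1  (J1 effort already set via bond 0)
bond 4 |I2  (common-e at J1 fixed by 0)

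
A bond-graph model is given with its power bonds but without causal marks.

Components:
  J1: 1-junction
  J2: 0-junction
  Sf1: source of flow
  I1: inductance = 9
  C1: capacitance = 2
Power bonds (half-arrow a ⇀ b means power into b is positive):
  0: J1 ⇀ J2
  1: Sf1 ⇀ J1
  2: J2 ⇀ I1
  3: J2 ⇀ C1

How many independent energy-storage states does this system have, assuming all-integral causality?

2  (C1, I1 all integral)

β1 |Sf1  (source Sf1 imposes f)
β0 |J1  (common-f at J1 fixed by 1)
β2 |I1  (I1 outputs flow p/I1)
β3 |J2  (J2 needs exactly one e-in)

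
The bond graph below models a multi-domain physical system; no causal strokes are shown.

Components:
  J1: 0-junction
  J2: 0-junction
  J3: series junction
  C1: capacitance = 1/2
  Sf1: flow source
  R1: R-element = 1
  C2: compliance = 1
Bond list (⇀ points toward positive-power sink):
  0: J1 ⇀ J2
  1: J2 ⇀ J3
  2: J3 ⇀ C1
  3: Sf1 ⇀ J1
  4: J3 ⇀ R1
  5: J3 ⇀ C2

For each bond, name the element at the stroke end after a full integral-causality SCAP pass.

β3 →Sf1  (Sf1 (Sf) sets flow on bond)
β0 →J1  (only one effort-in slot at J1)
β1 →J2  (only one effort-in slot at J2)
β2 →J3  (1-jn J3 has f-setter on 1)
β4 →J3  (J3: bond 1 brought flow, rest push out)
β5 →J3  (1-jn J3 has f-setter on 1)

#0 →J1
#1 →J2
#2 →J3
#3 →Sf1
#4 →J3
#5 →J3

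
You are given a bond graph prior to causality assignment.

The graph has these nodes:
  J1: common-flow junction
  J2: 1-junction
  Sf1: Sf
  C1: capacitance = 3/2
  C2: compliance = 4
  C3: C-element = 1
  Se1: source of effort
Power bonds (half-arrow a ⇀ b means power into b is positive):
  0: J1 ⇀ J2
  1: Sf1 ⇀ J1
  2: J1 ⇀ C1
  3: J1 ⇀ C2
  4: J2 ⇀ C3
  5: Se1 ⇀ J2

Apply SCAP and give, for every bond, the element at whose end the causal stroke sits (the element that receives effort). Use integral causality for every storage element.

β1 →Sf1  (Sf1 fixes flow; stroke at Sf1)
β5 →J2  (Se1 (Se) sets effort on bond)
β0 →J1  (1-jn J1 has f-setter on 1)
β2 →J1  (J1 flow already set via bond 1)
β3 →J1  (1-jn J1 has f-setter on 1)
β4 →J2  (1-jn J2 has f-setter on 0)

#0 stroke at J1
#1 stroke at Sf1
#2 stroke at J1
#3 stroke at J1
#4 stroke at J2
#5 stroke at J2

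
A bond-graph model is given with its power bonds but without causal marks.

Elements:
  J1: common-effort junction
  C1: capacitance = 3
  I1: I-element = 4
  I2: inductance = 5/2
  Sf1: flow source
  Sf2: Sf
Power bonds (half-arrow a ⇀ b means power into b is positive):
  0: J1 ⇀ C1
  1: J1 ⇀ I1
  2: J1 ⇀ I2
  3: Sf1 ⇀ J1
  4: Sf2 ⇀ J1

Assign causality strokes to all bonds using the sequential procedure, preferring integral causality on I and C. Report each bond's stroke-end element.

β0 |J1
β1 |I1
β2 |I2
β3 |Sf1
β4 |Sf2

b3 |Sf1  (source Sf1 imposes f)
b4 |Sf2  (Sf2 fixes flow; stroke at Sf2)
b0 |J1  (prefer integral on C1)
b1 |I1  (J1: bond 0 brought effort, rest push out)
b2 |I2  (J1: bond 0 brought effort, rest push out)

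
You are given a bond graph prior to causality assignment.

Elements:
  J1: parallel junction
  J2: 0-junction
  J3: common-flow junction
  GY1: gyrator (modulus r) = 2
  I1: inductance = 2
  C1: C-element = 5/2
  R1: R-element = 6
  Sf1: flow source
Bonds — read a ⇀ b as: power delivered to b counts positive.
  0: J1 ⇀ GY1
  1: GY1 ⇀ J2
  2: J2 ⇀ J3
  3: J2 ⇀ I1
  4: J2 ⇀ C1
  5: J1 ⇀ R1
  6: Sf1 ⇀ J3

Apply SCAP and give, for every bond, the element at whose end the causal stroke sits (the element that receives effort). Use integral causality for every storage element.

b6 stroke at Sf1  (Sf1: flow source, stroke at near end)
b2 stroke at J3  (common-f at J3 fixed by 6)
b3 stroke at I1  (I1 outputs flow p/I1)
b4 stroke at J2  (C1 integral (e out))
b1 stroke at GY1  (0-jn J2 has e-setter on 4)
b0 stroke at GY1  (GY1 both-in/both-out from 1)
b5 stroke at J1  (only one effort-in slot at J1)

#0 →GY1
#1 →GY1
#2 →J3
#3 →I1
#4 →J2
#5 →J1
#6 →Sf1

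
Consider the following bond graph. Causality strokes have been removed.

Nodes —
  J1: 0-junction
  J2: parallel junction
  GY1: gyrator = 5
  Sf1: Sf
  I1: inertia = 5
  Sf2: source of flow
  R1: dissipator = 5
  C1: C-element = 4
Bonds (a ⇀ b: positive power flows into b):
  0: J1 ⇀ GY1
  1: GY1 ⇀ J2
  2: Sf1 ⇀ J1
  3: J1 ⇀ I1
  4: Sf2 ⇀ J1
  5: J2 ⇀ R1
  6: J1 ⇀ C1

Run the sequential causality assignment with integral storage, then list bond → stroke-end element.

bond 0 stroke→GY1
bond 1 stroke→GY1
bond 2 stroke→Sf1
bond 3 stroke→I1
bond 4 stroke→Sf2
bond 5 stroke→J2
bond 6 stroke→J1

bond 2 stroke at Sf1  (Sf1 fixes flow; stroke at Sf1)
bond 4 stroke at Sf2  (Sf2 fixes flow; stroke at Sf2)
bond 3 stroke at I1  (I1 integral (f out))
bond 6 stroke at J1  (C1: C, integral causality)
bond 0 stroke at GY1  (J1 effort already set via bond 6)
bond 1 stroke at GY1  (GY1: gyrator matches bond 0)
bond 5 stroke at J2  (only one effort-in slot at J2)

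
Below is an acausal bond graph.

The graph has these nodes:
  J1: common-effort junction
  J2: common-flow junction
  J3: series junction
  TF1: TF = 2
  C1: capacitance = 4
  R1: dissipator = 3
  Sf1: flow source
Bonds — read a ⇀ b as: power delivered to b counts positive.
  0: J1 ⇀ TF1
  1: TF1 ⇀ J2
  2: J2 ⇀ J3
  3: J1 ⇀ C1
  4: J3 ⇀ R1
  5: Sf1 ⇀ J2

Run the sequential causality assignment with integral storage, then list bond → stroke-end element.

#5 →Sf1  (Sf1 (Sf) sets flow on bond)
#1 →J2  (1-jn J2 has f-setter on 5)
#2 →J2  (J2 flow already set via bond 5)
#4 →J3  (J3 flow already set via bond 2)
#0 →TF1  (through TF1, causality passes straight; one stroke at TF1)
#3 →J1  (closing 0-jn rule on J1)

β0 stroke at TF1
β1 stroke at J2
β2 stroke at J2
β3 stroke at J1
β4 stroke at J3
β5 stroke at Sf1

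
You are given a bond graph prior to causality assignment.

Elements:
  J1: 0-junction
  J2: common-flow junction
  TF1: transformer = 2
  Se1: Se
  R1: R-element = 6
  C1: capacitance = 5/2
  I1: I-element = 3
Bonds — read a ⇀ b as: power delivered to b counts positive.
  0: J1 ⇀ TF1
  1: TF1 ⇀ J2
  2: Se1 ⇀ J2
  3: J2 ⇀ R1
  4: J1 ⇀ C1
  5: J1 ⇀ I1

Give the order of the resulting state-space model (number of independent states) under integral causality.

2  (C1, I1 all integral)

b2 stroke at J2  (Se1 (Se) sets effort on bond)
b4 stroke at J1  (C1: C, integral causality)
b0 stroke at TF1  (J1: bond 4 brought effort, rest push out)
b5 stroke at I1  (common-e at J1 fixed by 4)
b1 stroke at J2  (TF1: transformer flips bond 0)
b3 stroke at R1  (J2: last free bond brings flow in)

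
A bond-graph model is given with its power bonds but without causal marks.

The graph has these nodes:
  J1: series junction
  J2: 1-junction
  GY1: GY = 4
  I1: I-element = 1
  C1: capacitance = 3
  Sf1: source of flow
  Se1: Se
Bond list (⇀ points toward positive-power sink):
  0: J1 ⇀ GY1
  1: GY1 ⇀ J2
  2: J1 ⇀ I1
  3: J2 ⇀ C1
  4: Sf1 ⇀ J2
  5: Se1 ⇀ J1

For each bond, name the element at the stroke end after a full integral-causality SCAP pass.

b0 stroke at J1
b1 stroke at J2
b2 stroke at I1
b3 stroke at J2
b4 stroke at Sf1
b5 stroke at J1

β4 →Sf1  (Sf1 fixes flow; stroke at Sf1)
β5 →J1  (Se1 (Se) sets effort on bond)
β1 →J2  (J2 flow already set via bond 4)
β3 →J2  (common-f at J2 fixed by 4)
β0 →J1  (GY1: gyrator matches bond 1)
β2 →I1  (only one flow-in slot at J1)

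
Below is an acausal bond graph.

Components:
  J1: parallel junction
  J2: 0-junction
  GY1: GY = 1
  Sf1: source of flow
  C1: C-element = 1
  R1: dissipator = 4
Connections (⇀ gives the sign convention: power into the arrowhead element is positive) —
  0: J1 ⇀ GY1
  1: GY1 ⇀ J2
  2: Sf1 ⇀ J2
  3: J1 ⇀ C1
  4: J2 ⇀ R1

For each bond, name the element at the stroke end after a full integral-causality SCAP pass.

bond 0 →GY1
bond 1 →GY1
bond 2 →Sf1
bond 3 →J1
bond 4 →J2

b2 →Sf1  (Sf1: flow source, stroke at near end)
b3 →J1  (prefer integral on C1)
b0 →GY1  (0-jn J1 has e-setter on 3)
b1 →GY1  (GY1: gyrator matches bond 0)
b4 →J2  (J2 needs exactly one e-in)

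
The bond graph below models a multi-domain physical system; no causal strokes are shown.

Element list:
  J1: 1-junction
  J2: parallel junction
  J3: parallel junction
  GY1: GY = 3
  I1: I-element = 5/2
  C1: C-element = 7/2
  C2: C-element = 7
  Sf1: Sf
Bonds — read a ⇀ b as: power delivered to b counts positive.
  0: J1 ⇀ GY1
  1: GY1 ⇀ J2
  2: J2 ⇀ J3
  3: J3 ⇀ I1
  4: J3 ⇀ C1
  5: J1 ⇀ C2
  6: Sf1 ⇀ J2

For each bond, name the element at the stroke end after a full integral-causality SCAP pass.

#6 stroke at Sf1  (Sf1 (Sf) sets flow on bond)
#3 stroke at I1  (prefer integral on I1)
#4 stroke at J3  (C1 integral (e out))
#2 stroke at J2  (J3 effort already set via bond 4)
#1 stroke at GY1  (common-e at J2 fixed by 2)
#0 stroke at GY1  (GY1 both-in/both-out from 1)
#5 stroke at J1  (1-jn J1 has f-setter on 0)

#0 stroke→GY1
#1 stroke→GY1
#2 stroke→J2
#3 stroke→I1
#4 stroke→J3
#5 stroke→J1
#6 stroke→Sf1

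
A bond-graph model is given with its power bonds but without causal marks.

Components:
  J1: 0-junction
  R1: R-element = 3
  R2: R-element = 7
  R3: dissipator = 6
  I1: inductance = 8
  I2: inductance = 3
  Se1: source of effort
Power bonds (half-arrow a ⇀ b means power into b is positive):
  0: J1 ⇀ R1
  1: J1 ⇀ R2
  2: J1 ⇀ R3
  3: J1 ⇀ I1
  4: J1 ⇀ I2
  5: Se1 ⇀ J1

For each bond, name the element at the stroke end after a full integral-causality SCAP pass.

bond 0 →R1
bond 1 →R2
bond 2 →R3
bond 3 →I1
bond 4 →I2
bond 5 →J1

β5 →J1  (Se1: effort source, stroke at far end)
β0 →R1  (common-e at J1 fixed by 5)
β1 →R2  (J1: bond 5 brought effort, rest push out)
β2 →R3  (common-e at J1 fixed by 5)
β3 →I1  (J1: bond 5 brought effort, rest push out)
β4 →I2  (0-jn J1 has e-setter on 5)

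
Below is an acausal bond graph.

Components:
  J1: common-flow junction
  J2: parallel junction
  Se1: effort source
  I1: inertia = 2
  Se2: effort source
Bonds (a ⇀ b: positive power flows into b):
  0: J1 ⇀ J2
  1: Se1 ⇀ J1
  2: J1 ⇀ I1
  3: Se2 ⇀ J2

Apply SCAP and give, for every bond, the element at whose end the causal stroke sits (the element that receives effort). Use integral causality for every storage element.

b0 stroke at J1
b1 stroke at J1
b2 stroke at I1
b3 stroke at J2

bond 1 stroke at J1  (source Se1 imposes e)
bond 3 stroke at J2  (Se2: effort source, stroke at far end)
bond 0 stroke at J1  (J2: bond 3 brought effort, rest push out)
bond 2 stroke at I1  (J1: last free bond brings flow in)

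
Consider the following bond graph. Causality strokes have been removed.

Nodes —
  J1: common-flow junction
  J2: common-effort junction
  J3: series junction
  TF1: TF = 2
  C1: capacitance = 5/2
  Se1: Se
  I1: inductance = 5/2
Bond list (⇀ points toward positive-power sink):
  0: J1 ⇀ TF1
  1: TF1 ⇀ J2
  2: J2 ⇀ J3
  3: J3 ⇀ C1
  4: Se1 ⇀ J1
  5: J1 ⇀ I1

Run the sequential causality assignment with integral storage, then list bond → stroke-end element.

bond 4 →J1  (Se1: effort source, stroke at far end)
bond 3 →J3  (prefer integral on C1)
bond 2 →J2  (only one flow-in slot at J3)
bond 1 →TF1  (J2: bond 2 brought effort, rest push out)
bond 0 →J1  (TF TF1: opposite of bond 1)
bond 5 →I1  (closing 1-jn rule on J1)

bond 0 |J1
bond 1 |TF1
bond 2 |J2
bond 3 |J3
bond 4 |J1
bond 5 |I1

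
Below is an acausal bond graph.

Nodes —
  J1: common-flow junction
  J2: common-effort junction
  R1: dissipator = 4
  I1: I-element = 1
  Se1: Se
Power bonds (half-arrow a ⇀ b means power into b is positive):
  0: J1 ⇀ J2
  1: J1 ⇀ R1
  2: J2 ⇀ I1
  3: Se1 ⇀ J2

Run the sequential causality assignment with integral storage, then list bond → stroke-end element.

β3 →J2  (Se1 (Se) sets effort on bond)
β0 →J1  (common-e at J2 fixed by 3)
β2 →I1  (common-e at J2 fixed by 3)
β1 →R1  (J1: last free bond brings flow in)

bond 0 stroke→J1
bond 1 stroke→R1
bond 2 stroke→I1
bond 3 stroke→J2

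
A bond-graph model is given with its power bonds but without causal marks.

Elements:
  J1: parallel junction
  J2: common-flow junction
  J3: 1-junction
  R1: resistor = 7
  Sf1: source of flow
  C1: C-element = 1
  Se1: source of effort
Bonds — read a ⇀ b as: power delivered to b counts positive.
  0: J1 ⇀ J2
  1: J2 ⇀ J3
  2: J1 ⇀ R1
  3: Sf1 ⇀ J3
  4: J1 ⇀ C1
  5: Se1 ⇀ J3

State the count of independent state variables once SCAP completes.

1  (C1 all integral)

#3 |Sf1  (Sf1: flow source, stroke at near end)
#5 |J3  (Se1 (Se) sets effort on bond)
#1 |J3  (J3 flow already set via bond 3)
#0 |J2  (common-f at J2 fixed by 1)
#4 |J1  (prefer integral on C1)
#2 |R1  (common-e at J1 fixed by 4)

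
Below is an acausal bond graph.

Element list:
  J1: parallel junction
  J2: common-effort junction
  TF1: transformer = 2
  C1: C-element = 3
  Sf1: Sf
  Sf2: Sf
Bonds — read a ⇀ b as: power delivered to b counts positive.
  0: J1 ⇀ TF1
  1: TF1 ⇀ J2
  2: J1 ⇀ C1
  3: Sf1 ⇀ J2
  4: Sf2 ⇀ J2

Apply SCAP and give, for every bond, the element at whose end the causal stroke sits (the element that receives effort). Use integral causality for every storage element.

#3 stroke at Sf1  (source Sf1 imposes f)
#4 stroke at Sf2  (Sf2 fixes flow; stroke at Sf2)
#1 stroke at J2  (J2 needs exactly one e-in)
#0 stroke at TF1  (TF1 one-in-one-out from 1)
#2 stroke at J1  (J1 needs exactly one e-in)

#0 stroke at TF1
#1 stroke at J2
#2 stroke at J1
#3 stroke at Sf1
#4 stroke at Sf2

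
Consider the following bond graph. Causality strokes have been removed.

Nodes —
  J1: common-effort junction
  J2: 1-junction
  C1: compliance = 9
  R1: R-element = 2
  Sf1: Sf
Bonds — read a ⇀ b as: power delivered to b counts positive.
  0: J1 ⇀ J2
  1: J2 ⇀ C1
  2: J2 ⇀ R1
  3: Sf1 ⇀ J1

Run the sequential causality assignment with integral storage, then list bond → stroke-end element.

b0 stroke→J1
b1 stroke→J2
b2 stroke→J2
b3 stroke→Sf1

b3 |Sf1  (Sf1 (Sf) sets flow on bond)
b0 |J1  (only one effort-in slot at J1)
b1 |J2  (J2: bond 0 brought flow, rest push out)
b2 |J2  (J2: bond 0 brought flow, rest push out)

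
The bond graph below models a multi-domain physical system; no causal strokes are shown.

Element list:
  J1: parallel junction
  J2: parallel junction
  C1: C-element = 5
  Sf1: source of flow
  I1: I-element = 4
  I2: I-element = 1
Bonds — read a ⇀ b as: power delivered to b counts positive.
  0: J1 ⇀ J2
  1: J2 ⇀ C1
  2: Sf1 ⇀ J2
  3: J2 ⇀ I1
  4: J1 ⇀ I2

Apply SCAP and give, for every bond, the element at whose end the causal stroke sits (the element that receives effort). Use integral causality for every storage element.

b2 |Sf1  (Sf1 (Sf) sets flow on bond)
b1 |J2  (C1: C, integral causality)
b0 |J1  (0-jn J2 has e-setter on 1)
b3 |I1  (J2 effort already set via bond 1)
b4 |I2  (common-e at J1 fixed by 0)

b0 |J1
b1 |J2
b2 |Sf1
b3 |I1
b4 |I2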